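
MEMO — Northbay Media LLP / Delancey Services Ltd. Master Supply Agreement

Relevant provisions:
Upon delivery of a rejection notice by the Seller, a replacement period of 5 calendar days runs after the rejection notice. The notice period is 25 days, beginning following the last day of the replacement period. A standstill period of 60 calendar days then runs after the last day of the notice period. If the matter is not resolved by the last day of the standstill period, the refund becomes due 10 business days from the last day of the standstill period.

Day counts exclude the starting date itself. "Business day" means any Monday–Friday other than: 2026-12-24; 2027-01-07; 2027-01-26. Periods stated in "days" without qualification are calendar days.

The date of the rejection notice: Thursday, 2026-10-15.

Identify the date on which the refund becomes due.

The last day of the replacement period: 2026-10-15 + 5 days = 2026-10-20.
Adding 25 calendar days to 2026-10-20 gives 2026-11-14, which is the last day of the notice period.
Adding 60 calendar days to 2026-11-14 gives 2027-01-13, which is the last day of the standstill period.
The date on which the refund becomes due: 10 business days after Wednesday, 2027-01-13, skipping weekends and the listed holiday on Jan 26 — Jan 14, Jan 15, Jan 18, Jan 19, Jan 20, Jan 21, Jan 22, Jan 25, Jan 27, Jan 28 — lands on Thursday, 2027-01-28.

2027-01-28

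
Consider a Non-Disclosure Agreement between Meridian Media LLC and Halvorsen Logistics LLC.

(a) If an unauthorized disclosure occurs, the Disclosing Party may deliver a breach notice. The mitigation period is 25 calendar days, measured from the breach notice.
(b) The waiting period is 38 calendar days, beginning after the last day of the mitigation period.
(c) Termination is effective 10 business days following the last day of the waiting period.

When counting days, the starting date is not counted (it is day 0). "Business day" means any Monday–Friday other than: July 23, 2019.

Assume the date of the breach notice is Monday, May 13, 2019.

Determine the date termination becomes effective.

The last day of the mitigation period: May 13, 2019 + 25 days = June 7, 2019.
The last day of the waiting period: June 7, 2019 + 38 days = July 15, 2019.
From Monday, July 15, 2019, 10 business days (Jul 16, Jul 17, Jul 18, Jul 19, Jul 22, Jul 24, Jul 25, Jul 26, Jul 29, Jul 30, skipping weekends and the listed holiday on Jul 23) brings us to Tuesday, July 30, 2019, which is the date termination becomes effective.

July 30, 2019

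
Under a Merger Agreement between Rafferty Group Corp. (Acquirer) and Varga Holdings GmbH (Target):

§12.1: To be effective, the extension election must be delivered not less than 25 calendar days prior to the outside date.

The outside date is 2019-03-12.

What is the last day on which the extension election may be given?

2019-02-15

2019-03-12 minus 25 days is 2019-02-15.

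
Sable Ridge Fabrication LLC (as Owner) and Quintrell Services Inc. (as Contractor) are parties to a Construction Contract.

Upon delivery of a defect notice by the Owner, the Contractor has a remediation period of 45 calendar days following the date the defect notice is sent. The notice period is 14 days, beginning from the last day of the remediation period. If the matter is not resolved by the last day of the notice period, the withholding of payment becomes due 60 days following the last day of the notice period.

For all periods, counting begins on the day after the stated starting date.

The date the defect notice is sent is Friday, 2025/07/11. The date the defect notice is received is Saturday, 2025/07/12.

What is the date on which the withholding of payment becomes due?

The last day of the remediation period: 45 calendar days after 2025/07/11 is 2025/08/25.
The last day of the notice period: 14 calendar days after 2025/08/25 is 2025/09/08.
The date on which the withholding of payment becomes due: 2025/09/08 + 60 days = 2025/11/07.

2025/11/07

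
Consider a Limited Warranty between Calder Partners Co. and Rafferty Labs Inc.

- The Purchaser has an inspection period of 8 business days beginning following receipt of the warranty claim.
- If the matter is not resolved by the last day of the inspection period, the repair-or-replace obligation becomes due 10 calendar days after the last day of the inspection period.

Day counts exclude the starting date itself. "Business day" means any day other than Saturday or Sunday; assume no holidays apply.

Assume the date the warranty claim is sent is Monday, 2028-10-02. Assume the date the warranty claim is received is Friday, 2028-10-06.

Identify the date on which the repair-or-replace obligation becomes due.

2028-10-28

From Friday, 2028-10-06, 8 business days (Oct 9, Oct 10, Oct 11, Oct 12, Oct 13, Oct 16, Oct 17, Oct 18, skipping weekends) brings us to Wednesday, 2028-10-18, which is the last day of the inspection period.
Adding 10 calendar days to 2028-10-18 gives 2028-10-28, which is the date on which the repair-or-replace obligation becomes due.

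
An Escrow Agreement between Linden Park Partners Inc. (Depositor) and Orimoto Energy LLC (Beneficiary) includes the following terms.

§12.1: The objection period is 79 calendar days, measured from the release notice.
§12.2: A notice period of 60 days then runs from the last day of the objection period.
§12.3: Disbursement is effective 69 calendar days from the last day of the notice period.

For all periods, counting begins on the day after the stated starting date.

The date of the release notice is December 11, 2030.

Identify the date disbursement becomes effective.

The last day of the objection period: December 11, 2030 + 79 days = February 28, 2031.
The last day of the notice period: February 28, 2031 + 60 days = April 29, 2031.
The date disbursement becomes effective: 69 calendar days after April 29, 2031 is July 7, 2031.

July 7, 2031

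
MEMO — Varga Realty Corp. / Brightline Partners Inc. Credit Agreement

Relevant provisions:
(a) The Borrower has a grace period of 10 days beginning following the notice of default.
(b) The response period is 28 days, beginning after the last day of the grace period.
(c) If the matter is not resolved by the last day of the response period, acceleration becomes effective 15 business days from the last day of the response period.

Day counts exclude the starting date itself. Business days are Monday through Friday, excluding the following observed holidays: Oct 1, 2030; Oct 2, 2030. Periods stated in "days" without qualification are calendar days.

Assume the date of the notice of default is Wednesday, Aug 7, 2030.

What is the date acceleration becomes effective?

The last day of the grace period: 10 calendar days after Aug 7, 2030 is Aug 17, 2030.
The last day of the response period: 28 calendar days after Aug 17, 2030 is Sep 14, 2030.
From Saturday, Sep 14, 2030, 15 business days (Sep 16, Sep 17, Sep 18, Sep 19, …, Oct 4, Oct 7, Oct 8, skipping weekends and the listed holidays on Oct 1, Oct 2) brings us to Tuesday, Oct 8, 2030, which is the date acceleration becomes effective.

Oct 8, 2030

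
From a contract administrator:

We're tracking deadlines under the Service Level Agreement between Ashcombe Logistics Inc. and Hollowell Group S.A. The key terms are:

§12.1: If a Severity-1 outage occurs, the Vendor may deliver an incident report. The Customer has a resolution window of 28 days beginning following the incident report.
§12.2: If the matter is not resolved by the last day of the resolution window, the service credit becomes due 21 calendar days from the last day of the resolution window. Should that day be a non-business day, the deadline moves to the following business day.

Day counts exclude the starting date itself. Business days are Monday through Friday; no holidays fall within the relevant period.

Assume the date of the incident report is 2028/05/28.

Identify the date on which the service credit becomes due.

2028/07/17

The last day of the resolution window: 2028/05/28 + 28 days = 2028/06/25.
Adding 21 calendar days to 2028/06/25 gives 2028/07/16, which is the date on which the service credit becomes due. That falls on a Sunday, so it rolls to the next business day, Monday, 2028/07/17.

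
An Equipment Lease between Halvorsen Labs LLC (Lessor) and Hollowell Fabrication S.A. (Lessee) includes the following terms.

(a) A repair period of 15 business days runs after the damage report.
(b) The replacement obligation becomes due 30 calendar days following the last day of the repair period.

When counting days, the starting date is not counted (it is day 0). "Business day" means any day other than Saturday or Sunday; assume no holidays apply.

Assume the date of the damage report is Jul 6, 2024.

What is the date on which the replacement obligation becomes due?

From Saturday, Jul 6, 2024, 15 business days (Jul 8, Jul 9, Jul 10, Jul 11, …, Jul 24, Jul 25, Jul 26, skipping weekends) brings us to Friday, Jul 26, 2024, which is the last day of the repair period.
Adding 30 calendar days to Jul 26, 2024 gives Aug 25, 2024, which is the date on which the replacement obligation becomes due.

Aug 25, 2024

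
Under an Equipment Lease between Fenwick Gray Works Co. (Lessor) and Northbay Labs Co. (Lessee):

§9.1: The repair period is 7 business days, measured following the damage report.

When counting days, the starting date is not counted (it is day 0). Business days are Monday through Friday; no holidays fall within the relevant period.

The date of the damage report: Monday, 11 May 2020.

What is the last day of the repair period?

20 May 2020

The last day of the repair period: 7 business days after Monday, 11 May 2020, skipping weekends — May 12, May 13, May 14, May 15, May 18, May 19, May 20 — lands on Wednesday, 20 May 2020.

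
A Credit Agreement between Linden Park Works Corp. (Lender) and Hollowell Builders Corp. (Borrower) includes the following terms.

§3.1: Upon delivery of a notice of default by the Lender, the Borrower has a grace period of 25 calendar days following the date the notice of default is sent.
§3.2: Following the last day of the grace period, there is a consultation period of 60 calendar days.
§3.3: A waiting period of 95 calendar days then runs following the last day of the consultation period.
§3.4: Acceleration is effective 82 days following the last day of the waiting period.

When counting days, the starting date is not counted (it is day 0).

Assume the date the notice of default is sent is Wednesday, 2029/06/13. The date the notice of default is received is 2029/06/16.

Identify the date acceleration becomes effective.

2030/03/02

The last day of the grace period: 2029/06/13 + 25 days = 2029/07/08.
The last day of the consultation period: 60 calendar days after 2029/07/08 is 2029/09/06.
The last day of the waiting period: 95 calendar days after 2029/09/06 is 2029/12/10.
The date acceleration becomes effective: 82 calendar days after 2029/12/10 is 2030/03/02.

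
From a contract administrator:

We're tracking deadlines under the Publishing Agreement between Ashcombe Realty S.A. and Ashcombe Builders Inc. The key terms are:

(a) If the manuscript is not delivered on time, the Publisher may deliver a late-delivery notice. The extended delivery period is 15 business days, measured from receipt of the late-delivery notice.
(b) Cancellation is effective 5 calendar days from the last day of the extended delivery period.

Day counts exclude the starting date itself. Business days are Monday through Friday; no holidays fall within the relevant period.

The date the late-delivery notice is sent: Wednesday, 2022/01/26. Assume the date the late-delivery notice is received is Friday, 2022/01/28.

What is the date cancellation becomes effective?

The last day of the extended delivery period: 15 business days after Friday, 2022/01/28, skipping weekends — Jan 31, Feb 1, Feb 2, Feb 3, …, Feb 16, Feb 17, Feb 18 — lands on Friday, 2022/02/18.
The date cancellation becomes effective: 2022/02/18 + 5 days = 2022/02/23.

2022/02/23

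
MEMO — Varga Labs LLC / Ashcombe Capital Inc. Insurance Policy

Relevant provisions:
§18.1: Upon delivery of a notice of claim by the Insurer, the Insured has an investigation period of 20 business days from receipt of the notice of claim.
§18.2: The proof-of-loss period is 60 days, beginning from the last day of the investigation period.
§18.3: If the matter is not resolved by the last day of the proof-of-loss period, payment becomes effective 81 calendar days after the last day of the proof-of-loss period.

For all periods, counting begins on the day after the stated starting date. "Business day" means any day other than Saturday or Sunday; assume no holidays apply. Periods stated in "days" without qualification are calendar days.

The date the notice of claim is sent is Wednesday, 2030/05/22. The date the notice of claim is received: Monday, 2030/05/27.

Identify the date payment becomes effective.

2030/11/12

The last day of the investigation period: counting 20 business days from Monday, 2030/05/27 (May 28, May 29, May 30, May 31, …, Jun 20, Jun 21, Jun 24, skipping weekends) reaches Monday, 2030/06/24.
Adding 60 calendar days to 2030/06/24 gives 2030/08/23, which is the last day of the proof-of-loss period.
The date payment becomes effective: 2030/08/23 + 81 days = 2030/11/12.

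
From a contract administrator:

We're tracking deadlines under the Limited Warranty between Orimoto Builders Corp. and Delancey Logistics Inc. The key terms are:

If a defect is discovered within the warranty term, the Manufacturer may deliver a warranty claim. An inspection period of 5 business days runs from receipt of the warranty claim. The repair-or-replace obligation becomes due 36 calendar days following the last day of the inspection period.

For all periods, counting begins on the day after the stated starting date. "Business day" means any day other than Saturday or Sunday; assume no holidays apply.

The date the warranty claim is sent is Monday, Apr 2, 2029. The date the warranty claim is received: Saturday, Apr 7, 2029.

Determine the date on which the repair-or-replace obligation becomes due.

From Saturday, Apr 7, 2029, 5 business days (Apr 9, Apr 10, Apr 11, Apr 12, Apr 13, skipping weekends) brings us to Friday, Apr 13, 2029, which is the last day of the inspection period.
Adding 36 calendar days to Apr 13, 2029 gives May 19, 2029, which is the date on which the repair-or-replace obligation becomes due.

May 19, 2029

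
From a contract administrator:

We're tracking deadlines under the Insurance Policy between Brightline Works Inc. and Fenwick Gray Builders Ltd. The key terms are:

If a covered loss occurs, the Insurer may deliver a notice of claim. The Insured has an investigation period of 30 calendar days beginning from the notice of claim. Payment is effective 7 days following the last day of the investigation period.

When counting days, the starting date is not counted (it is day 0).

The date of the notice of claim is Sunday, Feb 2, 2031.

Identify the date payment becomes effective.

Mar 11, 2031

The last day of the investigation period: Feb 2, 2031 + 30 days = Mar 4, 2031.
Adding 7 calendar days to Mar 4, 2031 gives Mar 11, 2031, which is the date payment becomes effective.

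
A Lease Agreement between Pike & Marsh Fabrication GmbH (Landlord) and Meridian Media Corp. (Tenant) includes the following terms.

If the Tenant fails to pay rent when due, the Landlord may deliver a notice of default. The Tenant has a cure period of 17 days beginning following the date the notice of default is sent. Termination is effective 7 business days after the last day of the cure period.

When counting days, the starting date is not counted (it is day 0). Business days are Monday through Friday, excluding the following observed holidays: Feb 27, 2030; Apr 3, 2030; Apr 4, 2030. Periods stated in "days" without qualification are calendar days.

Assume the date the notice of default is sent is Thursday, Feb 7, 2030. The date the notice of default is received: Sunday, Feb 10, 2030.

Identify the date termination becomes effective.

The last day of the cure period: Feb 7, 2030 + 17 days = Feb 24, 2030.
The date termination becomes effective: 7 business days after Sunday, Feb 24, 2030, skipping weekends and the listed holiday on Feb 27 — Feb 25, Feb 26, Feb 28, Mar 1, Mar 4, Mar 5, Mar 6 — lands on Wednesday, Mar 6, 2030.

Mar 6, 2030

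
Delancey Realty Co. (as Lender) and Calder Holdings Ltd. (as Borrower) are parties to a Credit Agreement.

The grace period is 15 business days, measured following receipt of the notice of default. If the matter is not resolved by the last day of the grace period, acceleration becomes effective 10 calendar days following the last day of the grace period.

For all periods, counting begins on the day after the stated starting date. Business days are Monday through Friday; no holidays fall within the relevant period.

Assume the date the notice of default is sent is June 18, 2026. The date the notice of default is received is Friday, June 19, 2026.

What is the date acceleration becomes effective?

From Friday, June 19, 2026, 15 business days (Jun 22, Jun 23, Jun 24, Jun 25, …, Jul 8, Jul 9, Jul 10, skipping weekends) brings us to Friday, July 10, 2026, which is the last day of the grace period.
Adding 10 calendar days to July 10, 2026 gives July 20, 2026, which is the date acceleration becomes effective.

July 20, 2026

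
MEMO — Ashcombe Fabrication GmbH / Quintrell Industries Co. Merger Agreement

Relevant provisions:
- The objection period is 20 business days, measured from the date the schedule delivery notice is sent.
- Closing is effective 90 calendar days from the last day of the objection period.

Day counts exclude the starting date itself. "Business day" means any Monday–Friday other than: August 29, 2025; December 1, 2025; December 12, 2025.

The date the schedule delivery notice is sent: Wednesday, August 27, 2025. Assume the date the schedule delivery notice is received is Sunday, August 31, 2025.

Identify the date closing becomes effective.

From Wednesday, August 27, 2025, 20 business days (Aug 28, Sep 1, Sep 2, Sep 3, …, Sep 23, Sep 24, Sep 25, skipping weekends and the listed holiday on Aug 29) brings us to Thursday, September 25, 2025, which is the last day of the objection period.
The date closing becomes effective: 90 calendar days after September 25, 2025 is December 24, 2025.

December 24, 2025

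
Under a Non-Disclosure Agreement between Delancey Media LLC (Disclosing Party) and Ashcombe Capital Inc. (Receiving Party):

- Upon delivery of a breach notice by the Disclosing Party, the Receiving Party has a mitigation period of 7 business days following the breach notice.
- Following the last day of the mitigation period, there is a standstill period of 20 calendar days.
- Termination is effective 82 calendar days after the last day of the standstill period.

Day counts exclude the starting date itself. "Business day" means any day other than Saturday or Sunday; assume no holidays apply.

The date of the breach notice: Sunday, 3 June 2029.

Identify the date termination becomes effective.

22 September 2029

The last day of the mitigation period: counting 7 business days from Sunday, 3 June 2029 (Jun 4, Jun 5, Jun 6, Jun 7, Jun 8, Jun 11, Jun 12, skipping weekends) reaches Tuesday, 12 June 2029.
The last day of the standstill period: 20 calendar days after 12 June 2029 is 2 July 2029.
The date termination becomes effective: 82 calendar days after 2 July 2029 is 22 September 2029.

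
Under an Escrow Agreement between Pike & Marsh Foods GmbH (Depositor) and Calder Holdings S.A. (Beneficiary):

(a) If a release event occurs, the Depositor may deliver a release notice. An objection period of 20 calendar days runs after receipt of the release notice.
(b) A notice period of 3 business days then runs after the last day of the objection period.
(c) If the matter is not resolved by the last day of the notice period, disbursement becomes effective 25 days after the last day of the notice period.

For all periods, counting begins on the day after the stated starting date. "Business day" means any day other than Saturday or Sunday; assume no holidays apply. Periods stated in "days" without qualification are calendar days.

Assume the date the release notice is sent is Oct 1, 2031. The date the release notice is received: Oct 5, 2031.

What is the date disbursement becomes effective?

Nov 23, 2031

The last day of the objection period: Oct 5, 2031 + 20 days = Oct 25, 2031.
From Saturday, Oct 25, 2031, 3 business days (Oct 27, Oct 28, Oct 29, skipping weekends) brings us to Wednesday, Oct 29, 2031, which is the last day of the notice period.
The date disbursement becomes effective: 25 calendar days after Oct 29, 2031 is Nov 23, 2031.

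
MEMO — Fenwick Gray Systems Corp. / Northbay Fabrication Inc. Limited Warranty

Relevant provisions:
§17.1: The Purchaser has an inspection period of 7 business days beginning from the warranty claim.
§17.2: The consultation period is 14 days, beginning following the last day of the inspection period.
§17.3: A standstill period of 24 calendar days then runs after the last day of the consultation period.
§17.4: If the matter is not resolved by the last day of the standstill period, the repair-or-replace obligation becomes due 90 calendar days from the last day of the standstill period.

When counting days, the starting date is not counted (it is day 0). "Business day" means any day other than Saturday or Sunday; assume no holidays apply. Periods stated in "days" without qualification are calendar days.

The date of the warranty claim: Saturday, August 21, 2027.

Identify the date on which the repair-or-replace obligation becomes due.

January 6, 2028

The last day of the inspection period: counting 7 business days from Saturday, August 21, 2027 (Aug 23, Aug 24, Aug 25, Aug 26, Aug 27, Aug 30, Aug 31, skipping weekends) reaches Tuesday, August 31, 2027.
Adding 14 calendar days to August 31, 2027 gives September 14, 2027, which is the last day of the consultation period.
Adding 24 calendar days to September 14, 2027 gives October 8, 2027, which is the last day of the standstill period.
The date on which the repair-or-replace obligation becomes due: October 8, 2027 + 90 days = January 6, 2028.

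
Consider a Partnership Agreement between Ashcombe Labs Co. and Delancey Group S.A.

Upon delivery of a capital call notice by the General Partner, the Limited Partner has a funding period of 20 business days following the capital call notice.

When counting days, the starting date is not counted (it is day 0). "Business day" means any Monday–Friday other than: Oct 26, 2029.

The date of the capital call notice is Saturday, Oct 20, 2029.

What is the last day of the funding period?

From Saturday, Oct 20, 2029, 20 business days (Oct 22, Oct 23, Oct 24, Oct 25, …, Nov 15, Nov 16, Nov 19, skipping weekends and the listed holiday on Oct 26) brings us to Monday, Nov 19, 2029, which is the last day of the funding period.

Nov 19, 2029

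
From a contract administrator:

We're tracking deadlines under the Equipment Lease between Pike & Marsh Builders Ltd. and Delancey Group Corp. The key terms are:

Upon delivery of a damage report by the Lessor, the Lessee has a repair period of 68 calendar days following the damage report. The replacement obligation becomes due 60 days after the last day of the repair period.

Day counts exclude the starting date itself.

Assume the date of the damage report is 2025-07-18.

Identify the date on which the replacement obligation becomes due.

The last day of the repair period: 68 calendar days after 2025-07-18 is 2025-09-24.
The date on which the replacement obligation becomes due: 2025-09-24 + 60 days = 2025-11-23.

2025-11-23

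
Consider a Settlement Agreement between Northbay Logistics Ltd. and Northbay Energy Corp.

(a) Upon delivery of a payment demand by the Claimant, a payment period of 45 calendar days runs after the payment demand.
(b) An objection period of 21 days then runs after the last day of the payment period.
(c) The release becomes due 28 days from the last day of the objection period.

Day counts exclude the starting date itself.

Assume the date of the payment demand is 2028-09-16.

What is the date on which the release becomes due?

The last day of the payment period: 2028-09-16 + 45 days = 2028-10-31.
The last day of the objection period: 2028-10-31 + 21 days = 2028-11-21.
The date on which the release becomes due: 2028-11-21 + 28 days = 2028-12-19.

2028-12-19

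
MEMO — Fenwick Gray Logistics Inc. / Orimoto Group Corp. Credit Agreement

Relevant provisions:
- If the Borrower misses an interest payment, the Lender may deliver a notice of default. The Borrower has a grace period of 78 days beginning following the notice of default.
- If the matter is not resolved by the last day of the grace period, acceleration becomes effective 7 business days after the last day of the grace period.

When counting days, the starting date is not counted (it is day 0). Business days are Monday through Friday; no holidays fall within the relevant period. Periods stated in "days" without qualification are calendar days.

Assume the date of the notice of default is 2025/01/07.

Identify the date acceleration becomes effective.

2025/04/04

The last day of the grace period: 78 calendar days after 2025/01/07 is 2025/03/26.
From Wednesday, 2025/03/26, 7 business days (Mar 27, Mar 28, Mar 31, Apr 1, Apr 2, Apr 3, Apr 4, skipping weekends) brings us to Friday, 2025/04/04, which is the date acceleration becomes effective.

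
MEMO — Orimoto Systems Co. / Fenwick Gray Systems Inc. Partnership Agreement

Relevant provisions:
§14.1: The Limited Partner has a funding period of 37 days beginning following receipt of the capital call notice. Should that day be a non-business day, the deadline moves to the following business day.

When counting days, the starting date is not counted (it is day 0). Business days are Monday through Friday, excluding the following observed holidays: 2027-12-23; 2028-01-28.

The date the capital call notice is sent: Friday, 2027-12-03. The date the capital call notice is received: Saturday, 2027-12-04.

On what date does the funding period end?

2028-01-10

Adding 37 calendar days to 2027-12-04 gives 2028-01-10, which is the last day of the funding period. 2028-01-10 is a Monday and is not a listed holiday, so no roll-forward applies.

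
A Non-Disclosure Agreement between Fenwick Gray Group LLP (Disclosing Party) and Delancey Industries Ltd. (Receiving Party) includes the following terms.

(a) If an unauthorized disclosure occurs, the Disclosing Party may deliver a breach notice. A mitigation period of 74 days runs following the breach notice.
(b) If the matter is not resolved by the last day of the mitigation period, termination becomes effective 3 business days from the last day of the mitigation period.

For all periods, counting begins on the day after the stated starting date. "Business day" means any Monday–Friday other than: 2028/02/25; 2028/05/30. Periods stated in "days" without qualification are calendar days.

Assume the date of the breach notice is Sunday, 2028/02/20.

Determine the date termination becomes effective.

2028/05/09

The last day of the mitigation period: 74 calendar days after 2028/02/20 is 2028/05/04.
The date termination becomes effective: 3 business days after Thursday, 2028/05/04, skipping weekends — May 5, May 8, May 9 — lands on Tuesday, 2028/05/09.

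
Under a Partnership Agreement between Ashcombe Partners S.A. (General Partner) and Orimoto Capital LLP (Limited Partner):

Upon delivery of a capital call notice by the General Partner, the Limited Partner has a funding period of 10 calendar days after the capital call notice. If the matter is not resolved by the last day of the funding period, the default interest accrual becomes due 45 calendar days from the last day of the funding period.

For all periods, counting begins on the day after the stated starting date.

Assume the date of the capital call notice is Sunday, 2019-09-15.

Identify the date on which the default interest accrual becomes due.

2019-11-09

The last day of the funding period: 2019-09-15 + 10 days = 2019-09-25.
The date on which the default interest accrual becomes due: 45 calendar days after 2019-09-25 is 2019-11-09.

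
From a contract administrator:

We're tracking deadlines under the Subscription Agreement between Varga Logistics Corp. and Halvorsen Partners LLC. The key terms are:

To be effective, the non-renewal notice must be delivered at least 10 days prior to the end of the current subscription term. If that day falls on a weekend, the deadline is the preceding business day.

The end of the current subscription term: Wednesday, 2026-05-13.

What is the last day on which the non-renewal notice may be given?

2026-05-13 minus 10 days is 2026-05-03. That is a Sunday, so the deadline moves back to Friday, 2026-05-01.

2026-05-01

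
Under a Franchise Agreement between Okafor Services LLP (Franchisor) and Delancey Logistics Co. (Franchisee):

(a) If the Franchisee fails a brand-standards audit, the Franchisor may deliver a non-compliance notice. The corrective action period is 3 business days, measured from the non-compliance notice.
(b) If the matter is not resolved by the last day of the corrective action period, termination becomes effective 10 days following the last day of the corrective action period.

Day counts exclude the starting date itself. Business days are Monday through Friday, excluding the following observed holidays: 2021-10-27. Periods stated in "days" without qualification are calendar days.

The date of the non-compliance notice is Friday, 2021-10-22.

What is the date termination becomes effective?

The last day of the corrective action period: counting 3 business days from Friday, 2021-10-22 (Oct 25, Oct 26, Oct 28, skipping weekends and the listed holiday on Oct 27) reaches Thursday, 2021-10-28.
The date termination becomes effective: 2021-10-28 + 10 days = 2021-11-07.

2021-11-07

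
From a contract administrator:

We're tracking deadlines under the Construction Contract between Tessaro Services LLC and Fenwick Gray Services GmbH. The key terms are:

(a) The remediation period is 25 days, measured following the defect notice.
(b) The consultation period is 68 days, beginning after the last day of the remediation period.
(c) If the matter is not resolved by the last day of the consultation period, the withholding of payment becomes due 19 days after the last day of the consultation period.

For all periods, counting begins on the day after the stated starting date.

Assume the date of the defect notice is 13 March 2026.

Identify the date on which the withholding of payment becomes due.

The last day of the remediation period: 25 calendar days after 13 March 2026 is 7 April 2026.
The last day of the consultation period: 68 calendar days after 7 April 2026 is 14 June 2026.
The date on which the withholding of payment becomes due: 19 calendar days after 14 June 2026 is 3 July 2026.

3 July 2026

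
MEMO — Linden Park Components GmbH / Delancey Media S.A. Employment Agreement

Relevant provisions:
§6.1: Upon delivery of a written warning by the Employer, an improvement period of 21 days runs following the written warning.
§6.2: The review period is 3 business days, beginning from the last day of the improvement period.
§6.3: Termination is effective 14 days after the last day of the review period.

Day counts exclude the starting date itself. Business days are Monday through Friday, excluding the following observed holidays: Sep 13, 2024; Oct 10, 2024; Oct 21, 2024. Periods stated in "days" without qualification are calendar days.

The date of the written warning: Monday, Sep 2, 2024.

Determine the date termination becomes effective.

Oct 10, 2024

The last day of the improvement period: 21 calendar days after Sep 2, 2024 is Sep 23, 2024.
The last day of the review period: counting 3 business days from Monday, Sep 23, 2024 (Sep 24, Sep 25, Sep 26, skipping weekends) reaches Thursday, Sep 26, 2024.
Adding 14 calendar days to Sep 26, 2024 gives Oct 10, 2024, which is the date termination becomes effective.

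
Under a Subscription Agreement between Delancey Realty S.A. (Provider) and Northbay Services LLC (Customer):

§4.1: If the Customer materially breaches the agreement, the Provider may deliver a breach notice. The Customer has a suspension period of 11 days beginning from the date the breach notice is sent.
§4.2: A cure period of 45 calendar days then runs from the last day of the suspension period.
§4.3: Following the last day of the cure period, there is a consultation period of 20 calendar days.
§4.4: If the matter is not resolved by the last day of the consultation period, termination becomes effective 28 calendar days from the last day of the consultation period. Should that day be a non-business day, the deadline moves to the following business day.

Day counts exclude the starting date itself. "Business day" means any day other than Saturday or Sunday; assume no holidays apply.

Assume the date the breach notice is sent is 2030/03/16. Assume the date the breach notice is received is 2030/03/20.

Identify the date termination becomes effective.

The last day of the suspension period: 2030/03/16 + 11 days = 2030/03/27.
The last day of the cure period: 2030/03/27 + 45 days = 2030/05/11.
The last day of the consultation period: 2030/05/11 + 20 days = 2030/05/31.
Adding 28 calendar days to 2030/05/31 gives 2030/06/28, which is the date termination becomes effective. 2030/06/28 is a Friday, so no roll-forward applies.

2030/06/28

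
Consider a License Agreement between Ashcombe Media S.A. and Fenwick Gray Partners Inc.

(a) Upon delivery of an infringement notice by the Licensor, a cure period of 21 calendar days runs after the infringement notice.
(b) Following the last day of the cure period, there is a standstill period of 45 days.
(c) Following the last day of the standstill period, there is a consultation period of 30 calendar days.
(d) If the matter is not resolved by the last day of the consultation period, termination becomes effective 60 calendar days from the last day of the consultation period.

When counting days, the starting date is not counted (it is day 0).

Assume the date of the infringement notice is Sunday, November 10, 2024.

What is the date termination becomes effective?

April 15, 2025

Adding 21 calendar days to November 10, 2024 gives December 1, 2024, which is the last day of the cure period.
The last day of the standstill period: 45 calendar days after December 1, 2024 is January 15, 2025.
Adding 30 calendar days to January 15, 2025 gives February 14, 2025, which is the last day of the consultation period.
The date termination becomes effective: February 14, 2025 + 60 days = April 15, 2025.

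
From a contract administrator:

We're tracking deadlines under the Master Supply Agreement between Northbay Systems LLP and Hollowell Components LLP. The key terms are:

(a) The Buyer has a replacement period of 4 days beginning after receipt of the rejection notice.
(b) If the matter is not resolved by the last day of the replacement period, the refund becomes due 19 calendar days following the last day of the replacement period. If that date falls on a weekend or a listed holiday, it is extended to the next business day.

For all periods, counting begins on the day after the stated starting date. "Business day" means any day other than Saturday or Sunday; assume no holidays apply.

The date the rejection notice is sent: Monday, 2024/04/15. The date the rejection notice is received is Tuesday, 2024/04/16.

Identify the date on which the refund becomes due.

2024/05/09

Adding 4 calendar days to 2024/04/16 gives 2024/04/20, which is the last day of the replacement period.
The date on which the refund becomes due: 19 calendar days after 2024/04/20 is 2024/05/09. 2024/05/09 is a Thursday, so no roll-forward applies.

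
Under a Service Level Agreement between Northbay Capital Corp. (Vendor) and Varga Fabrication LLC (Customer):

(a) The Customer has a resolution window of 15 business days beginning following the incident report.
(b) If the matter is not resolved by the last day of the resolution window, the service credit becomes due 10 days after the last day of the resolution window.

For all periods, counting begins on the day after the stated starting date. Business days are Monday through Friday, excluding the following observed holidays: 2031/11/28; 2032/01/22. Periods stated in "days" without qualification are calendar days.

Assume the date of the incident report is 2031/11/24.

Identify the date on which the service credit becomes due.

The last day of the resolution window: 15 business days after Monday, 2031/11/24, skipping weekends and the listed holiday on Nov 28 — Nov 25, Nov 26, Nov 27, Dec 1, …, Dec 12, Dec 15, Dec 16 — lands on Tuesday, 2031/12/16.
The date on which the service credit becomes due: 2031/12/16 + 10 days = 2031/12/26.

2031/12/26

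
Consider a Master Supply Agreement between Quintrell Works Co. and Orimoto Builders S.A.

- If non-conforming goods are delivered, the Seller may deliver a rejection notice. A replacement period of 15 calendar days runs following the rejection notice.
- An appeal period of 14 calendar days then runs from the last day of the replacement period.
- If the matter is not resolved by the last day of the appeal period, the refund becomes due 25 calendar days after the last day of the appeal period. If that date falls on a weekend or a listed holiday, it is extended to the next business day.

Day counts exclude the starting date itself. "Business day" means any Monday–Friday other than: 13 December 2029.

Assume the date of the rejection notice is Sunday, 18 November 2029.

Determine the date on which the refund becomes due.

The last day of the replacement period: 18 November 2029 + 15 days = 3 December 2029.
The last day of the appeal period: 3 December 2029 + 14 days = 17 December 2029.
The date on which the refund becomes due: 17 December 2029 + 25 days = 11 January 2030. 11 January 2030 is a Friday and is not a listed holiday, so no roll-forward applies.

11 January 2030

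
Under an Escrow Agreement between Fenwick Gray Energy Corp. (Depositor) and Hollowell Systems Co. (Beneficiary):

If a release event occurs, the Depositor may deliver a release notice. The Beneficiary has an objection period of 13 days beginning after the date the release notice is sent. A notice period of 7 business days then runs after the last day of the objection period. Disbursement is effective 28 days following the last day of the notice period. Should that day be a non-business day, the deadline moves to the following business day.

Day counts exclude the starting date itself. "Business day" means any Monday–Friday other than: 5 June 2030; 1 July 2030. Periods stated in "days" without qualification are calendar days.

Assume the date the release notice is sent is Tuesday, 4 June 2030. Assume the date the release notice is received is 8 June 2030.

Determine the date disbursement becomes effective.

The last day of the objection period: 13 calendar days after 4 June 2030 is 17 June 2030.
The last day of the notice period: 7 business days after Monday, 17 June 2030, skipping weekends — Jun 18, Jun 19, Jun 20, Jun 21, Jun 24, Jun 25, Jun 26 — lands on Wednesday, 26 June 2030.
The date disbursement becomes effective: 26 June 2030 + 28 days = 24 July 2030. 24 July 2030 is a Wednesday and is not a listed holiday, so no roll-forward applies.

24 July 2030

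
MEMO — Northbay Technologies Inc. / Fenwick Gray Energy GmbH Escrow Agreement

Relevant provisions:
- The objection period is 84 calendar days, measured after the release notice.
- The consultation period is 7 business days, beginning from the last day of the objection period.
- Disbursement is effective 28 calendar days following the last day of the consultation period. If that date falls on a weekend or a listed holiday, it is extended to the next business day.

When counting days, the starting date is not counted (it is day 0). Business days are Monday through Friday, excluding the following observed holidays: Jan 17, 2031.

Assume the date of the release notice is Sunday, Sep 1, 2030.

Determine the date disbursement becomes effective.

The last day of the objection period: Sep 1, 2030 + 84 days = Nov 24, 2030.
The last day of the consultation period: 7 business days after Sunday, Nov 24, 2030, skipping weekends — Nov 25, Nov 26, Nov 27, Nov 28, Nov 29, Dec 2, Dec 3 — lands on Tuesday, Dec 3, 2030.
The date disbursement becomes effective: 28 calendar days after Dec 3, 2030 is Dec 31, 2030. Dec 31, 2030 is a Tuesday and is not a listed holiday, so no roll-forward applies.

Dec 31, 2030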